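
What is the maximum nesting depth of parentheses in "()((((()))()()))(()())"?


Input: "()((((()))()()))(()())"
Tracking depth:
  Position 0 '(': depth becomes 1
  Position 1 ')': depth becomes 0
  Position 2 '(': depth becomes 1
  Position 3 '(': depth becomes 2
  Position 4 '(': depth becomes 3
  Position 5 '(': depth becomes 4
  Position 6 '(': depth becomes 5
  Position 7 ')': depth becomes 4
  Position 8 ')': depth becomes 3
  Position 9 ')': depth becomes 2
  Position 10 '(': depth becomes 3
  Position 11 ')': depth becomes 2
  Position 12 '(': depth becomes 3
  Position 13 ')': depth becomes 2
  Position 14 ')': depth becomes 1
  Position 15 ')': depth becomes 0
  Position 16 '(': depth becomes 1
  Position 17 '(': depth becomes 2
  Position 18 ')': depth becomes 1
  Position 19 '(': depth becomes 2
  Position 20 ')': depth becomes 1
  Position 21 ')': depth becomes 0
Maximum depth reached: 5

5


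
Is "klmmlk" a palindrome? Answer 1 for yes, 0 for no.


Input: klmmlk
Reversed: klmmlk
  Compare pos 0 ('k') with pos 5 ('k'): match
  Compare pos 1 ('l') with pos 4 ('l'): match
  Compare pos 2 ('m') with pos 3 ('m'): match
Result: palindrome

1


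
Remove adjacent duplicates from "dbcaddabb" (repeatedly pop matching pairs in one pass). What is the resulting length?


Input: dbcaddabb
Stack-based adjacent duplicate removal:
  Read 'd': push. Stack: d
  Read 'b': push. Stack: db
  Read 'c': push. Stack: dbc
  Read 'a': push. Stack: dbca
  Read 'd': push. Stack: dbcad
  Read 'd': matches stack top 'd' => pop. Stack: dbca
  Read 'a': matches stack top 'a' => pop. Stack: dbc
  Read 'b': push. Stack: dbcb
  Read 'b': matches stack top 'b' => pop. Stack: dbc
Final stack: "dbc" (length 3)

3


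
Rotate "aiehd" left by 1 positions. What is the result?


Input: "aiehd", rotate left by 1
First 1 characters: "a"
Remaining characters: "iehd"
Concatenate remaining + first: "iehd" + "a" = "iehda"

iehda


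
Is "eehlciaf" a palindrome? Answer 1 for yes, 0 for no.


Input: eehlciaf
Reversed: faiclhee
  Compare pos 0 ('e') with pos 7 ('f'): MISMATCH
  Compare pos 1 ('e') with pos 6 ('a'): MISMATCH
  Compare pos 2 ('h') with pos 5 ('i'): MISMATCH
  Compare pos 3 ('l') with pos 4 ('c'): MISMATCH
Result: not a palindrome

0


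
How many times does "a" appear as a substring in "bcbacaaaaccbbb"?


Searching for "a" in "bcbacaaaaccbbb"
Scanning each position:
  Position 0: "b" => no
  Position 1: "c" => no
  Position 2: "b" => no
  Position 3: "a" => MATCH
  Position 4: "c" => no
  Position 5: "a" => MATCH
  Position 6: "a" => MATCH
  Position 7: "a" => MATCH
  Position 8: "a" => MATCH
  Position 9: "c" => no
  Position 10: "c" => no
  Position 11: "b" => no
  Position 12: "b" => no
  Position 13: "b" => no
Total occurrences: 5

5


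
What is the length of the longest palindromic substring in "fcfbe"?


Input: "fcfbe"
Checking substrings for palindromes:
  [0:3] "fcf" (len 3) => palindrome
Longest palindromic substring: "fcf" with length 3

3


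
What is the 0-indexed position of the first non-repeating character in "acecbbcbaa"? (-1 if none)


Input: acecbbcbaa
Character frequencies:
  'a': 3
  'b': 3
  'c': 3
  'e': 1
Scanning left to right for freq == 1:
  Position 0 ('a'): freq=3, skip
  Position 1 ('c'): freq=3, skip
  Position 2 ('e'): unique! => answer = 2

2


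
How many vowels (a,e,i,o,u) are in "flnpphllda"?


Input: flnpphllda
Checking each character:
  'f' at position 0: consonant
  'l' at position 1: consonant
  'n' at position 2: consonant
  'p' at position 3: consonant
  'p' at position 4: consonant
  'h' at position 5: consonant
  'l' at position 6: consonant
  'l' at position 7: consonant
  'd' at position 8: consonant
  'a' at position 9: vowel (running total: 1)
Total vowels: 1

1


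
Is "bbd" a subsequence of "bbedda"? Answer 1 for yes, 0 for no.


Check if "bbd" is a subsequence of "bbedda"
Greedy scan:
  Position 0 ('b'): matches sub[0] = 'b'
  Position 1 ('b'): matches sub[1] = 'b'
  Position 2 ('e'): no match needed
  Position 3 ('d'): matches sub[2] = 'd'
  Position 4 ('d'): no match needed
  Position 5 ('a'): no match needed
All 3 characters matched => is a subsequence

1


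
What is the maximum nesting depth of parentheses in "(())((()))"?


Input: "(())((()))"
Tracking depth:
  Position 0 '(': depth becomes 1
  Position 1 '(': depth becomes 2
  Position 2 ')': depth becomes 1
  Position 3 ')': depth becomes 0
  Position 4 '(': depth becomes 1
  Position 5 '(': depth becomes 2
  Position 6 '(': depth becomes 3
  Position 7 ')': depth becomes 2
  Position 8 ')': depth becomes 1
  Position 9 ')': depth becomes 0
Maximum depth reached: 3

3


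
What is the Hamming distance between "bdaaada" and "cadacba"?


Comparing "bdaaada" and "cadacba" position by position:
  Position 0: 'b' vs 'c' => differ
  Position 1: 'd' vs 'a' => differ
  Position 2: 'a' vs 'd' => differ
  Position 3: 'a' vs 'a' => same
  Position 4: 'a' vs 'c' => differ
  Position 5: 'd' vs 'b' => differ
  Position 6: 'a' vs 'a' => same
Total differences (Hamming distance): 5

5


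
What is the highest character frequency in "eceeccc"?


Input: eceeccc
Character counts:
  'c': 4
  'e': 3
Maximum frequency: 4

4


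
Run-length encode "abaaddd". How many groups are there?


Input: abaaddd
Scanning for consecutive runs:
  Group 1: 'a' x 1 (positions 0-0)
  Group 2: 'b' x 1 (positions 1-1)
  Group 3: 'a' x 2 (positions 2-3)
  Group 4: 'd' x 3 (positions 4-6)
Total groups: 4

4


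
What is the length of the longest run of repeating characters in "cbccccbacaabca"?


Input: "cbccccbacaabca"
Scanning for longest run:
  Position 1 ('b'): new char, reset run to 1
  Position 2 ('c'): new char, reset run to 1
  Position 3 ('c'): continues run of 'c', length=2
  Position 4 ('c'): continues run of 'c', length=3
  Position 5 ('c'): continues run of 'c', length=4
  Position 6 ('b'): new char, reset run to 1
  Position 7 ('a'): new char, reset run to 1
  Position 8 ('c'): new char, reset run to 1
  Position 9 ('a'): new char, reset run to 1
  Position 10 ('a'): continues run of 'a', length=2
  Position 11 ('b'): new char, reset run to 1
  Position 12 ('c'): new char, reset run to 1
  Position 13 ('a'): new char, reset run to 1
Longest run: 'c' with length 4

4


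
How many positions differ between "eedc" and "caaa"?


Comparing "eedc" and "caaa" position by position:
  Position 0: 'e' vs 'c' => DIFFER
  Position 1: 'e' vs 'a' => DIFFER
  Position 2: 'd' vs 'a' => DIFFER
  Position 3: 'c' vs 'a' => DIFFER
Positions that differ: 4

4


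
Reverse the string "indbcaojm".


Input: indbcaojm
Reading characters right to left:
  Position 8: 'm'
  Position 7: 'j'
  Position 6: 'o'
  Position 5: 'a'
  Position 4: 'c'
  Position 3: 'b'
  Position 2: 'd'
  Position 1: 'n'
  Position 0: 'i'
Reversed: mjoacbdni

mjoacbdni


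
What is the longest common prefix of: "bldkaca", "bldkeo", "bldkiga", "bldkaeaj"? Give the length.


Words: bldkaca, bldkeo, bldkiga, bldkaeaj
  Position 0: all 'b' => match
  Position 1: all 'l' => match
  Position 2: all 'd' => match
  Position 3: all 'k' => match
  Position 4: ('a', 'e', 'i', 'a') => mismatch, stop
LCP = "bldk" (length 4)

4


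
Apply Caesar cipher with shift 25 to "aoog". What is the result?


Caesar cipher: shift "aoog" by 25
  'a' (pos 0) + 25 = pos 25 = 'z'
  'o' (pos 14) + 25 = pos 13 = 'n'
  'o' (pos 14) + 25 = pos 13 = 'n'
  'g' (pos 6) + 25 = pos 5 = 'f'
Result: znnf

znnf


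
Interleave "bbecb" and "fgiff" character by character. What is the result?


Interleaving "bbecb" and "fgiff":
  Position 0: 'b' from first, 'f' from second => "bf"
  Position 1: 'b' from first, 'g' from second => "bg"
  Position 2: 'e' from first, 'i' from second => "ei"
  Position 3: 'c' from first, 'f' from second => "cf"
  Position 4: 'b' from first, 'f' from second => "bf"
Result: bfbgeicfbf

bfbgeicfbf


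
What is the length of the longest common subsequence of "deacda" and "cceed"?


LCS of "deacda" and "cceed"
DP table:
           c    c    e    e    d
      0    0    0    0    0    0
  d   0    0    0    0    0    1
  e   0    0    0    1    1    1
  a   0    0    0    1    1    1
  c   0    1    1    1    1    1
  d   0    1    1    1    1    2
  a   0    1    1    1    1    2
LCS length = dp[6][5] = 2

2


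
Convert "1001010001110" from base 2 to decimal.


Input: "1001010001110" in base 2
Positional expansion:
  Digit '1' (value 1) x 2^12 = 4096
  Digit '0' (value 0) x 2^11 = 0
  Digit '0' (value 0) x 2^10 = 0
  Digit '1' (value 1) x 2^9 = 512
  Digit '0' (value 0) x 2^8 = 0
  Digit '1' (value 1) x 2^7 = 128
  Digit '0' (value 0) x 2^6 = 0
  Digit '0' (value 0) x 2^5 = 0
  Digit '0' (value 0) x 2^4 = 0
  Digit '1' (value 1) x 2^3 = 8
  Digit '1' (value 1) x 2^2 = 4
  Digit '1' (value 1) x 2^1 = 2
  Digit '0' (value 0) x 2^0 = 0
Sum = 4750

4750


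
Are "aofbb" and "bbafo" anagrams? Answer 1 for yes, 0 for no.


Strings: "aofbb", "bbafo"
Sorted first:  abbfo
Sorted second: abbfo
Sorted forms match => anagrams

1


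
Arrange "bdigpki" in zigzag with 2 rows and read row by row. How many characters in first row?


Zigzag "bdigpki" into 2 rows:
Placing characters:
  'b' => row 0
  'd' => row 1
  'i' => row 0
  'g' => row 1
  'p' => row 0
  'k' => row 1
  'i' => row 0
Rows:
  Row 0: "bipi"
  Row 1: "dgk"
First row length: 4

4


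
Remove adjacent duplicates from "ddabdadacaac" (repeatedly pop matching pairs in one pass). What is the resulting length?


Input: ddabdadacaac
Stack-based adjacent duplicate removal:
  Read 'd': push. Stack: d
  Read 'd': matches stack top 'd' => pop. Stack: (empty)
  Read 'a': push. Stack: a
  Read 'b': push. Stack: ab
  Read 'd': push. Stack: abd
  Read 'a': push. Stack: abda
  Read 'd': push. Stack: abdad
  Read 'a': push. Stack: abdada
  Read 'c': push. Stack: abdadac
  Read 'a': push. Stack: abdadaca
  Read 'a': matches stack top 'a' => pop. Stack: abdadac
  Read 'c': matches stack top 'c' => pop. Stack: abdada
Final stack: "abdada" (length 6)

6


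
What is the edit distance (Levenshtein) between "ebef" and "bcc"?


Computing edit distance: "ebef" -> "bcc"
DP table:
           b    c    c
      0    1    2    3
  e   1    1    2    3
  b   2    1    2    3
  e   3    2    2    3
  f   4    3    3    3
Edit distance = dp[4][3] = 3

3


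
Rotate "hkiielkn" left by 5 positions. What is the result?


Input: "hkiielkn", rotate left by 5
First 5 characters: "hkiie"
Remaining characters: "lkn"
Concatenate remaining + first: "lkn" + "hkiie" = "lknhkiie"

lknhkiie


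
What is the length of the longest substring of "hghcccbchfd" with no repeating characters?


Input: "hghcccbchfd"
Sliding window (track last position of each char):
  Position 0 ('h'): window [0,0] length 1 -- new best
  Position 1 ('g'): window [0,1] length 2 -- new best
  Position 2 ('h'): repeat (last at 0), move window start to 1
  Position 2 ('h'): window [1,2] length 2
  Position 3 ('c'): window [1,3] length 3 -- new best
  Position 4 ('c'): repeat (last at 3), move window start to 4
  Position 4 ('c'): window [4,4] length 1
  Position 5 ('c'): repeat (last at 4), move window start to 5
  Position 5 ('c'): window [5,5] length 1
  Position 6 ('b'): window [5,6] length 2
  Position 7 ('c'): repeat (last at 5), move window start to 6
  Position 7 ('c'): window [6,7] length 2
  Position 8 ('h'): window [6,8] length 3
  Position 9 ('f'): window [6,9] length 4 -- new best
  Position 10 ('d'): window [6,10] length 5 -- new best
Longest substring with no repeats: "bchfd" with length 5

5


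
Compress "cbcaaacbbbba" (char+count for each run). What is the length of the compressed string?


Input: cbcaaacbbbba
Runs:
  'c' x 1 => "c1"
  'b' x 1 => "b1"
  'c' x 1 => "c1"
  'a' x 3 => "a3"
  'c' x 1 => "c1"
  'b' x 4 => "b4"
  'a' x 1 => "a1"
Compressed: "c1b1c1a3c1b4a1"
Compressed length: 14

14


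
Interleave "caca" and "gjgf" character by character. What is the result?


Interleaving "caca" and "gjgf":
  Position 0: 'c' from first, 'g' from second => "cg"
  Position 1: 'a' from first, 'j' from second => "aj"
  Position 2: 'c' from first, 'g' from second => "cg"
  Position 3: 'a' from first, 'f' from second => "af"
Result: cgajcgaf

cgajcgaf


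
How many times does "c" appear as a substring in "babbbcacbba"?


Searching for "c" in "babbbcacbba"
Scanning each position:
  Position 0: "b" => no
  Position 1: "a" => no
  Position 2: "b" => no
  Position 3: "b" => no
  Position 4: "b" => no
  Position 5: "c" => MATCH
  Position 6: "a" => no
  Position 7: "c" => MATCH
  Position 8: "b" => no
  Position 9: "b" => no
  Position 10: "a" => no
Total occurrences: 2

2


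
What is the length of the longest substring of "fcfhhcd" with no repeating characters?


Input: "fcfhhcd"
Sliding window (track last position of each char):
  Position 0 ('f'): window [0,0] length 1 -- new best
  Position 1 ('c'): window [0,1] length 2 -- new best
  Position 2 ('f'): repeat (last at 0), move window start to 1
  Position 2 ('f'): window [1,2] length 2
  Position 3 ('h'): window [1,3] length 3 -- new best
  Position 4 ('h'): repeat (last at 3), move window start to 4
  Position 4 ('h'): window [4,4] length 1
  Position 5 ('c'): window [4,5] length 2
  Position 6 ('d'): window [4,6] length 3
Longest substring with no repeats: "cfh" with length 3

3


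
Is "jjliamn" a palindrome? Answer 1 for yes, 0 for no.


Input: jjliamn
Reversed: nmailjj
  Compare pos 0 ('j') with pos 6 ('n'): MISMATCH
  Compare pos 1 ('j') with pos 5 ('m'): MISMATCH
  Compare pos 2 ('l') with pos 4 ('a'): MISMATCH
Result: not a palindrome

0


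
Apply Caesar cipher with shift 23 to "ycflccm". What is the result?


Caesar cipher: shift "ycflccm" by 23
  'y' (pos 24) + 23 = pos 21 = 'v'
  'c' (pos 2) + 23 = pos 25 = 'z'
  'f' (pos 5) + 23 = pos 2 = 'c'
  'l' (pos 11) + 23 = pos 8 = 'i'
  'c' (pos 2) + 23 = pos 25 = 'z'
  'c' (pos 2) + 23 = pos 25 = 'z'
  'm' (pos 12) + 23 = pos 9 = 'j'
Result: vzcizzj

vzcizzj


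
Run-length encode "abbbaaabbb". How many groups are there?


Input: abbbaaabbb
Scanning for consecutive runs:
  Group 1: 'a' x 1 (positions 0-0)
  Group 2: 'b' x 3 (positions 1-3)
  Group 3: 'a' x 3 (positions 4-6)
  Group 4: 'b' x 3 (positions 7-9)
Total groups: 4

4


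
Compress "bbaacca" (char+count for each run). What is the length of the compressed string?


Input: bbaacca
Runs:
  'b' x 2 => "b2"
  'a' x 2 => "a2"
  'c' x 2 => "c2"
  'a' x 1 => "a1"
Compressed: "b2a2c2a1"
Compressed length: 8

8


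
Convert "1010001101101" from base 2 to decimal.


Input: "1010001101101" in base 2
Positional expansion:
  Digit '1' (value 1) x 2^12 = 4096
  Digit '0' (value 0) x 2^11 = 0
  Digit '1' (value 1) x 2^10 = 1024
  Digit '0' (value 0) x 2^9 = 0
  Digit '0' (value 0) x 2^8 = 0
  Digit '0' (value 0) x 2^7 = 0
  Digit '1' (value 1) x 2^6 = 64
  Digit '1' (value 1) x 2^5 = 32
  Digit '0' (value 0) x 2^4 = 0
  Digit '1' (value 1) x 2^3 = 8
  Digit '1' (value 1) x 2^2 = 4
  Digit '0' (value 0) x 2^1 = 0
  Digit '1' (value 1) x 2^0 = 1
Sum = 5229

5229


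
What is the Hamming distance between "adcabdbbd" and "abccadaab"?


Comparing "adcabdbbd" and "abccadaab" position by position:
  Position 0: 'a' vs 'a' => same
  Position 1: 'd' vs 'b' => differ
  Position 2: 'c' vs 'c' => same
  Position 3: 'a' vs 'c' => differ
  Position 4: 'b' vs 'a' => differ
  Position 5: 'd' vs 'd' => same
  Position 6: 'b' vs 'a' => differ
  Position 7: 'b' vs 'a' => differ
  Position 8: 'd' vs 'b' => differ
Total differences (Hamming distance): 6

6


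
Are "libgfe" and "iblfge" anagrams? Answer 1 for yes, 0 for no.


Strings: "libgfe", "iblfge"
Sorted first:  befgil
Sorted second: befgil
Sorted forms match => anagrams

1


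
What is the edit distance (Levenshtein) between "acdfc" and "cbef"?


Computing edit distance: "acdfc" -> "cbef"
DP table:
           c    b    e    f
      0    1    2    3    4
  a   1    1    2    3    4
  c   2    1    2    3    4
  d   3    2    2    3    4
  f   4    3    3    3    3
  c   5    4    4    4    4
Edit distance = dp[5][4] = 4

4


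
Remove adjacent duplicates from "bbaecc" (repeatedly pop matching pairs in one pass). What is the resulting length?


Input: bbaecc
Stack-based adjacent duplicate removal:
  Read 'b': push. Stack: b
  Read 'b': matches stack top 'b' => pop. Stack: (empty)
  Read 'a': push. Stack: a
  Read 'e': push. Stack: ae
  Read 'c': push. Stack: aec
  Read 'c': matches stack top 'c' => pop. Stack: ae
Final stack: "ae" (length 2)

2


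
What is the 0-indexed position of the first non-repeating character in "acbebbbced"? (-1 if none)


Input: acbebbbced
Character frequencies:
  'a': 1
  'b': 4
  'c': 2
  'd': 1
  'e': 2
Scanning left to right for freq == 1:
  Position 0 ('a'): unique! => answer = 0

0


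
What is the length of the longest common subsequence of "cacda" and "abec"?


LCS of "cacda" and "abec"
DP table:
           a    b    e    c
      0    0    0    0    0
  c   0    0    0    0    1
  a   0    1    1    1    1
  c   0    1    1    1    2
  d   0    1    1    1    2
  a   0    1    1    1    2
LCS length = dp[5][4] = 2

2


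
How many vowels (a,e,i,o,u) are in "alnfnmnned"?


Input: alnfnmnned
Checking each character:
  'a' at position 0: vowel (running total: 1)
  'l' at position 1: consonant
  'n' at position 2: consonant
  'f' at position 3: consonant
  'n' at position 4: consonant
  'm' at position 5: consonant
  'n' at position 6: consonant
  'n' at position 7: consonant
  'e' at position 8: vowel (running total: 2)
  'd' at position 9: consonant
Total vowels: 2

2


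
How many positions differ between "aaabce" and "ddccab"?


Comparing "aaabce" and "ddccab" position by position:
  Position 0: 'a' vs 'd' => DIFFER
  Position 1: 'a' vs 'd' => DIFFER
  Position 2: 'a' vs 'c' => DIFFER
  Position 3: 'b' vs 'c' => DIFFER
  Position 4: 'c' vs 'a' => DIFFER
  Position 5: 'e' vs 'b' => DIFFER
Positions that differ: 6

6


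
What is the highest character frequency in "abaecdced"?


Input: abaecdced
Character counts:
  'a': 2
  'b': 1
  'c': 2
  'd': 2
  'e': 2
Maximum frequency: 2

2


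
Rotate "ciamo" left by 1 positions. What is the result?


Input: "ciamo", rotate left by 1
First 1 characters: "c"
Remaining characters: "iamo"
Concatenate remaining + first: "iamo" + "c" = "iamoc"

iamoc


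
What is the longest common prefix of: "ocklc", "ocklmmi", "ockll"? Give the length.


Words: ocklc, ocklmmi, ockll
  Position 0: all 'o' => match
  Position 1: all 'c' => match
  Position 2: all 'k' => match
  Position 3: all 'l' => match
  Position 4: ('c', 'm', 'l') => mismatch, stop
LCP = "ockl" (length 4)

4


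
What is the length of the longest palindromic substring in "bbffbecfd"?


Input: "bbffbecfd"
Checking substrings for palindromes:
  [1:5] "bffb" (len 4) => palindrome
  [0:2] "bb" (len 2) => palindrome
  [2:4] "ff" (len 2) => palindrome
Longest palindromic substring: "bffb" with length 4

4


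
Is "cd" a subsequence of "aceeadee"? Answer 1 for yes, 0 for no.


Check if "cd" is a subsequence of "aceeadee"
Greedy scan:
  Position 0 ('a'): no match needed
  Position 1 ('c'): matches sub[0] = 'c'
  Position 2 ('e'): no match needed
  Position 3 ('e'): no match needed
  Position 4 ('a'): no match needed
  Position 5 ('d'): matches sub[1] = 'd'
  Position 6 ('e'): no match needed
  Position 7 ('e'): no match needed
All 2 characters matched => is a subsequence

1


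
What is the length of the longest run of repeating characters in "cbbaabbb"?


Input: "cbbaabbb"
Scanning for longest run:
  Position 1 ('b'): new char, reset run to 1
  Position 2 ('b'): continues run of 'b', length=2
  Position 3 ('a'): new char, reset run to 1
  Position 4 ('a'): continues run of 'a', length=2
  Position 5 ('b'): new char, reset run to 1
  Position 6 ('b'): continues run of 'b', length=2
  Position 7 ('b'): continues run of 'b', length=3
Longest run: 'b' with length 3

3


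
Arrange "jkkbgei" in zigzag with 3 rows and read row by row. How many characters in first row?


Zigzag "jkkbgei" into 3 rows:
Placing characters:
  'j' => row 0
  'k' => row 1
  'k' => row 2
  'b' => row 1
  'g' => row 0
  'e' => row 1
  'i' => row 2
Rows:
  Row 0: "jg"
  Row 1: "kbe"
  Row 2: "ki"
First row length: 2

2


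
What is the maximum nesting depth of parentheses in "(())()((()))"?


Input: "(())()((()))"
Tracking depth:
  Position 0 '(': depth becomes 1
  Position 1 '(': depth becomes 2
  Position 2 ')': depth becomes 1
  Position 3 ')': depth becomes 0
  Position 4 '(': depth becomes 1
  Position 5 ')': depth becomes 0
  Position 6 '(': depth becomes 1
  Position 7 '(': depth becomes 2
  Position 8 '(': depth becomes 3
  Position 9 ')': depth becomes 2
  Position 10 ')': depth becomes 1
  Position 11 ')': depth becomes 0
Maximum depth reached: 3

3


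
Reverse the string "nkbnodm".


Input: nkbnodm
Reading characters right to left:
  Position 6: 'm'
  Position 5: 'd'
  Position 4: 'o'
  Position 3: 'n'
  Position 2: 'b'
  Position 1: 'k'
  Position 0: 'n'
Reversed: mdonbkn

mdonbkn


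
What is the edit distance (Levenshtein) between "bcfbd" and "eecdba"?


Computing edit distance: "bcfbd" -> "eecdba"
DP table:
           e    e    c    d    b    a
      0    1    2    3    4    5    6
  b   1    1    2    3    4    4    5
  c   2    2    2    2    3    4    5
  f   3    3    3    3    3    4    5
  b   4    4    4    4    4    3    4
  d   5    5    5    5    4    4    4
Edit distance = dp[5][6] = 4

4


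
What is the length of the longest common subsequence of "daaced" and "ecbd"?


LCS of "daaced" and "ecbd"
DP table:
           e    c    b    d
      0    0    0    0    0
  d   0    0    0    0    1
  a   0    0    0    0    1
  a   0    0    0    0    1
  c   0    0    1    1    1
  e   0    1    1    1    1
  d   0    1    1    1    2
LCS length = dp[6][4] = 2

2


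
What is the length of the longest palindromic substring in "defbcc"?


Input: "defbcc"
Checking substrings for palindromes:
  [4:6] "cc" (len 2) => palindrome
Longest palindromic substring: "cc" with length 2

2


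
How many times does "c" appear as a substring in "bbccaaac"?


Searching for "c" in "bbccaaac"
Scanning each position:
  Position 0: "b" => no
  Position 1: "b" => no
  Position 2: "c" => MATCH
  Position 3: "c" => MATCH
  Position 4: "a" => no
  Position 5: "a" => no
  Position 6: "a" => no
  Position 7: "c" => MATCH
Total occurrences: 3

3


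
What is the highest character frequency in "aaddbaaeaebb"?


Input: aaddbaaeaebb
Character counts:
  'a': 5
  'b': 3
  'd': 2
  'e': 2
Maximum frequency: 5

5


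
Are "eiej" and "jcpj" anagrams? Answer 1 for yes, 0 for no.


Strings: "eiej", "jcpj"
Sorted first:  eeij
Sorted second: cjjp
Differ at position 0: 'e' vs 'c' => not anagrams

0


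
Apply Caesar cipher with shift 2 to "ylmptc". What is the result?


Caesar cipher: shift "ylmptc" by 2
  'y' (pos 24) + 2 = pos 0 = 'a'
  'l' (pos 11) + 2 = pos 13 = 'n'
  'm' (pos 12) + 2 = pos 14 = 'o'
  'p' (pos 15) + 2 = pos 17 = 'r'
  't' (pos 19) + 2 = pos 21 = 'v'
  'c' (pos 2) + 2 = pos 4 = 'e'
Result: anorve

anorve


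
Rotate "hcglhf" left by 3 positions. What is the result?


Input: "hcglhf", rotate left by 3
First 3 characters: "hcg"
Remaining characters: "lhf"
Concatenate remaining + first: "lhf" + "hcg" = "lhfhcg"

lhfhcg


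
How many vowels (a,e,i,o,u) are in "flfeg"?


Input: flfeg
Checking each character:
  'f' at position 0: consonant
  'l' at position 1: consonant
  'f' at position 2: consonant
  'e' at position 3: vowel (running total: 1)
  'g' at position 4: consonant
Total vowels: 1

1


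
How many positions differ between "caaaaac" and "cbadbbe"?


Comparing "caaaaac" and "cbadbbe" position by position:
  Position 0: 'c' vs 'c' => same
  Position 1: 'a' vs 'b' => DIFFER
  Position 2: 'a' vs 'a' => same
  Position 3: 'a' vs 'd' => DIFFER
  Position 4: 'a' vs 'b' => DIFFER
  Position 5: 'a' vs 'b' => DIFFER
  Position 6: 'c' vs 'e' => DIFFER
Positions that differ: 5

5


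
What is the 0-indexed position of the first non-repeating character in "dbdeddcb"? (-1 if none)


Input: dbdeddcb
Character frequencies:
  'b': 2
  'c': 1
  'd': 4
  'e': 1
Scanning left to right for freq == 1:
  Position 0 ('d'): freq=4, skip
  Position 1 ('b'): freq=2, skip
  Position 2 ('d'): freq=4, skip
  Position 3 ('e'): unique! => answer = 3

3


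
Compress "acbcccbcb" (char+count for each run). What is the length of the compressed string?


Input: acbcccbcb
Runs:
  'a' x 1 => "a1"
  'c' x 1 => "c1"
  'b' x 1 => "b1"
  'c' x 3 => "c3"
  'b' x 1 => "b1"
  'c' x 1 => "c1"
  'b' x 1 => "b1"
Compressed: "a1c1b1c3b1c1b1"
Compressed length: 14

14


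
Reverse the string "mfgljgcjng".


Input: mfgljgcjng
Reading characters right to left:
  Position 9: 'g'
  Position 8: 'n'
  Position 7: 'j'
  Position 6: 'c'
  Position 5: 'g'
  Position 4: 'j'
  Position 3: 'l'
  Position 2: 'g'
  Position 1: 'f'
  Position 0: 'm'
Reversed: gnjcgjlgfm

gnjcgjlgfm


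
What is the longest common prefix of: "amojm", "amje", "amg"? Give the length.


Words: amojm, amje, amg
  Position 0: all 'a' => match
  Position 1: all 'm' => match
  Position 2: ('o', 'j', 'g') => mismatch, stop
LCP = "am" (length 2)

2


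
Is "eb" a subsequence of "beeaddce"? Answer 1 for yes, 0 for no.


Check if "eb" is a subsequence of "beeaddce"
Greedy scan:
  Position 0 ('b'): no match needed
  Position 1 ('e'): matches sub[0] = 'e'
  Position 2 ('e'): no match needed
  Position 3 ('a'): no match needed
  Position 4 ('d'): no match needed
  Position 5 ('d'): no match needed
  Position 6 ('c'): no match needed
  Position 7 ('e'): no match needed
Only matched 1/2 characters => not a subsequence

0


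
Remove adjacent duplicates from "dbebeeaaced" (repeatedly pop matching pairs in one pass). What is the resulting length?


Input: dbebeeaaced
Stack-based adjacent duplicate removal:
  Read 'd': push. Stack: d
  Read 'b': push. Stack: db
  Read 'e': push. Stack: dbe
  Read 'b': push. Stack: dbeb
  Read 'e': push. Stack: dbebe
  Read 'e': matches stack top 'e' => pop. Stack: dbeb
  Read 'a': push. Stack: dbeba
  Read 'a': matches stack top 'a' => pop. Stack: dbeb
  Read 'c': push. Stack: dbebc
  Read 'e': push. Stack: dbebce
  Read 'd': push. Stack: dbebced
Final stack: "dbebced" (length 7)

7


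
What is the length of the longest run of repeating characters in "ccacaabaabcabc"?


Input: "ccacaabaabcabc"
Scanning for longest run:
  Position 1 ('c'): continues run of 'c', length=2
  Position 2 ('a'): new char, reset run to 1
  Position 3 ('c'): new char, reset run to 1
  Position 4 ('a'): new char, reset run to 1
  Position 5 ('a'): continues run of 'a', length=2
  Position 6 ('b'): new char, reset run to 1
  Position 7 ('a'): new char, reset run to 1
  Position 8 ('a'): continues run of 'a', length=2
  Position 9 ('b'): new char, reset run to 1
  Position 10 ('c'): new char, reset run to 1
  Position 11 ('a'): new char, reset run to 1
  Position 12 ('b'): new char, reset run to 1
  Position 13 ('c'): new char, reset run to 1
Longest run: 'c' with length 2

2


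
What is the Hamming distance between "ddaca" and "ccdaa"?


Comparing "ddaca" and "ccdaa" position by position:
  Position 0: 'd' vs 'c' => differ
  Position 1: 'd' vs 'c' => differ
  Position 2: 'a' vs 'd' => differ
  Position 3: 'c' vs 'a' => differ
  Position 4: 'a' vs 'a' => same
Total differences (Hamming distance): 4

4


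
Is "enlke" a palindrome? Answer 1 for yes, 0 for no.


Input: enlke
Reversed: eklne
  Compare pos 0 ('e') with pos 4 ('e'): match
  Compare pos 1 ('n') with pos 3 ('k'): MISMATCH
Result: not a palindrome

0


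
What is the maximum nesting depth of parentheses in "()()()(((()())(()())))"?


Input: "()()()(((()())(()())))"
Tracking depth:
  Position 0 '(': depth becomes 1
  Position 1 ')': depth becomes 0
  Position 2 '(': depth becomes 1
  Position 3 ')': depth becomes 0
  Position 4 '(': depth becomes 1
  Position 5 ')': depth becomes 0
  Position 6 '(': depth becomes 1
  Position 7 '(': depth becomes 2
  Position 8 '(': depth becomes 3
  Position 9 '(': depth becomes 4
  Position 10 ')': depth becomes 3
  Position 11 '(': depth becomes 4
  Position 12 ')': depth becomes 3
  Position 13 ')': depth becomes 2
  Position 14 '(': depth becomes 3
  Position 15 '(': depth becomes 4
  Position 16 ')': depth becomes 3
  Position 17 '(': depth becomes 4
  Position 18 ')': depth becomes 3
  Position 19 ')': depth becomes 2
  Position 20 ')': depth becomes 1
  Position 21 ')': depth becomes 0
Maximum depth reached: 4

4


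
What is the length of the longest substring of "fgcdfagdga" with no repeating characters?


Input: "fgcdfagdga"
Sliding window (track last position of each char):
  Position 0 ('f'): window [0,0] length 1 -- new best
  Position 1 ('g'): window [0,1] length 2 -- new best
  Position 2 ('c'): window [0,2] length 3 -- new best
  Position 3 ('d'): window [0,3] length 4 -- new best
  Position 4 ('f'): repeat (last at 0), move window start to 1
  Position 4 ('f'): window [1,4] length 4
  Position 5 ('a'): window [1,5] length 5 -- new best
  Position 6 ('g'): repeat (last at 1), move window start to 2
  Position 6 ('g'): window [2,6] length 5
  Position 7 ('d'): repeat (last at 3), move window start to 4
  Position 7 ('d'): window [4,7] length 4
  Position 8 ('g'): repeat (last at 6), move window start to 7
  Position 8 ('g'): window [7,8] length 2
  Position 9 ('a'): window [7,9] length 3
Longest substring with no repeats: "gcdfa" with length 5

5


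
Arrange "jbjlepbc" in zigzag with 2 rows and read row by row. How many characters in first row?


Zigzag "jbjlepbc" into 2 rows:
Placing characters:
  'j' => row 0
  'b' => row 1
  'j' => row 0
  'l' => row 1
  'e' => row 0
  'p' => row 1
  'b' => row 0
  'c' => row 1
Rows:
  Row 0: "jjeb"
  Row 1: "blpc"
First row length: 4

4


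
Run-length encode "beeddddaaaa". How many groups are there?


Input: beeddddaaaa
Scanning for consecutive runs:
  Group 1: 'b' x 1 (positions 0-0)
  Group 2: 'e' x 2 (positions 1-2)
  Group 3: 'd' x 4 (positions 3-6)
  Group 4: 'a' x 4 (positions 7-10)
Total groups: 4

4


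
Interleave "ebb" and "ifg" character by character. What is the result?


Interleaving "ebb" and "ifg":
  Position 0: 'e' from first, 'i' from second => "ei"
  Position 1: 'b' from first, 'f' from second => "bf"
  Position 2: 'b' from first, 'g' from second => "bg"
Result: eibfbg

eibfbg


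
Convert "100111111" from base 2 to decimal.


Input: "100111111" in base 2
Positional expansion:
  Digit '1' (value 1) x 2^8 = 256
  Digit '0' (value 0) x 2^7 = 0
  Digit '0' (value 0) x 2^6 = 0
  Digit '1' (value 1) x 2^5 = 32
  Digit '1' (value 1) x 2^4 = 16
  Digit '1' (value 1) x 2^3 = 8
  Digit '1' (value 1) x 2^2 = 4
  Digit '1' (value 1) x 2^1 = 2
  Digit '1' (value 1) x 2^0 = 1
Sum = 319

319


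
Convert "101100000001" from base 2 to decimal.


Input: "101100000001" in base 2
Positional expansion:
  Digit '1' (value 1) x 2^11 = 2048
  Digit '0' (value 0) x 2^10 = 0
  Digit '1' (value 1) x 2^9 = 512
  Digit '1' (value 1) x 2^8 = 256
  Digit '0' (value 0) x 2^7 = 0
  Digit '0' (value 0) x 2^6 = 0
  Digit '0' (value 0) x 2^5 = 0
  Digit '0' (value 0) x 2^4 = 0
  Digit '0' (value 0) x 2^3 = 0
  Digit '0' (value 0) x 2^2 = 0
  Digit '0' (value 0) x 2^1 = 0
  Digit '1' (value 1) x 2^0 = 1
Sum = 2817

2817


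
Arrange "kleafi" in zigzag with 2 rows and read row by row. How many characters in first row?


Zigzag "kleafi" into 2 rows:
Placing characters:
  'k' => row 0
  'l' => row 1
  'e' => row 0
  'a' => row 1
  'f' => row 0
  'i' => row 1
Rows:
  Row 0: "kef"
  Row 1: "lai"
First row length: 3

3


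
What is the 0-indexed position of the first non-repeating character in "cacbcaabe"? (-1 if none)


Input: cacbcaabe
Character frequencies:
  'a': 3
  'b': 2
  'c': 3
  'e': 1
Scanning left to right for freq == 1:
  Position 0 ('c'): freq=3, skip
  Position 1 ('a'): freq=3, skip
  Position 2 ('c'): freq=3, skip
  Position 3 ('b'): freq=2, skip
  Position 4 ('c'): freq=3, skip
  Position 5 ('a'): freq=3, skip
  Position 6 ('a'): freq=3, skip
  Position 7 ('b'): freq=2, skip
  Position 8 ('e'): unique! => answer = 8

8


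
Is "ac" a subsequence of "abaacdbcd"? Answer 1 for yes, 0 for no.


Check if "ac" is a subsequence of "abaacdbcd"
Greedy scan:
  Position 0 ('a'): matches sub[0] = 'a'
  Position 1 ('b'): no match needed
  Position 2 ('a'): no match needed
  Position 3 ('a'): no match needed
  Position 4 ('c'): matches sub[1] = 'c'
  Position 5 ('d'): no match needed
  Position 6 ('b'): no match needed
  Position 7 ('c'): no match needed
  Position 8 ('d'): no match needed
All 2 characters matched => is a subsequence

1


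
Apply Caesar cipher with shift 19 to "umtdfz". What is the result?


Caesar cipher: shift "umtdfz" by 19
  'u' (pos 20) + 19 = pos 13 = 'n'
  'm' (pos 12) + 19 = pos 5 = 'f'
  't' (pos 19) + 19 = pos 12 = 'm'
  'd' (pos 3) + 19 = pos 22 = 'w'
  'f' (pos 5) + 19 = pos 24 = 'y'
  'z' (pos 25) + 19 = pos 18 = 's'
Result: nfmwys

nfmwys


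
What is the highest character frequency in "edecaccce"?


Input: edecaccce
Character counts:
  'a': 1
  'c': 4
  'd': 1
  'e': 3
Maximum frequency: 4

4


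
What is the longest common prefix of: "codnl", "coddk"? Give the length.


Words: codnl, coddk
  Position 0: all 'c' => match
  Position 1: all 'o' => match
  Position 2: all 'd' => match
  Position 3: ('n', 'd') => mismatch, stop
LCP = "cod" (length 3)

3


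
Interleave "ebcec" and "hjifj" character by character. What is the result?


Interleaving "ebcec" and "hjifj":
  Position 0: 'e' from first, 'h' from second => "eh"
  Position 1: 'b' from first, 'j' from second => "bj"
  Position 2: 'c' from first, 'i' from second => "ci"
  Position 3: 'e' from first, 'f' from second => "ef"
  Position 4: 'c' from first, 'j' from second => "cj"
Result: ehbjciefcj

ehbjciefcj


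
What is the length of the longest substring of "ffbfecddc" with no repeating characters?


Input: "ffbfecddc"
Sliding window (track last position of each char):
  Position 0 ('f'): window [0,0] length 1 -- new best
  Position 1 ('f'): repeat (last at 0), move window start to 1
  Position 1 ('f'): window [1,1] length 1
  Position 2 ('b'): window [1,2] length 2 -- new best
  Position 3 ('f'): repeat (last at 1), move window start to 2
  Position 3 ('f'): window [2,3] length 2
  Position 4 ('e'): window [2,4] length 3 -- new best
  Position 5 ('c'): window [2,5] length 4 -- new best
  Position 6 ('d'): window [2,6] length 5 -- new best
  Position 7 ('d'): repeat (last at 6), move window start to 7
  Position 7 ('d'): window [7,7] length 1
  Position 8 ('c'): window [7,8] length 2
Longest substring with no repeats: "bfecd" with length 5

5


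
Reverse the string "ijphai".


Input: ijphai
Reading characters right to left:
  Position 5: 'i'
  Position 4: 'a'
  Position 3: 'h'
  Position 2: 'p'
  Position 1: 'j'
  Position 0: 'i'
Reversed: iahpji

iahpji


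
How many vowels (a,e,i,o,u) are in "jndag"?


Input: jndag
Checking each character:
  'j' at position 0: consonant
  'n' at position 1: consonant
  'd' at position 2: consonant
  'a' at position 3: vowel (running total: 1)
  'g' at position 4: consonant
Total vowels: 1

1


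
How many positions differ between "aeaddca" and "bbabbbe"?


Comparing "aeaddca" and "bbabbbe" position by position:
  Position 0: 'a' vs 'b' => DIFFER
  Position 1: 'e' vs 'b' => DIFFER
  Position 2: 'a' vs 'a' => same
  Position 3: 'd' vs 'b' => DIFFER
  Position 4: 'd' vs 'b' => DIFFER
  Position 5: 'c' vs 'b' => DIFFER
  Position 6: 'a' vs 'e' => DIFFER
Positions that differ: 6

6


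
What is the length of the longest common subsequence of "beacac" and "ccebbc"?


LCS of "beacac" and "ccebbc"
DP table:
           c    c    e    b    b    c
      0    0    0    0    0    0    0
  b   0    0    0    0    1    1    1
  e   0    0    0    1    1    1    1
  a   0    0    0    1    1    1    1
  c   0    1    1    1    1    1    2
  a   0    1    1    1    1    1    2
  c   0    1    2    2    2    2    2
LCS length = dp[6][6] = 2

2


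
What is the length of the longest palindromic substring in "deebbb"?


Input: "deebbb"
Checking substrings for palindromes:
  [3:6] "bbb" (len 3) => palindrome
  [1:3] "ee" (len 2) => palindrome
  [3:5] "bb" (len 2) => palindrome
  [4:6] "bb" (len 2) => palindrome
Longest palindromic substring: "bbb" with length 3

3


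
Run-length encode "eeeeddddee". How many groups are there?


Input: eeeeddddee
Scanning for consecutive runs:
  Group 1: 'e' x 4 (positions 0-3)
  Group 2: 'd' x 4 (positions 4-7)
  Group 3: 'e' x 2 (positions 8-9)
Total groups: 3

3


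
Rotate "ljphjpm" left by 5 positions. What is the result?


Input: "ljphjpm", rotate left by 5
First 5 characters: "ljphj"
Remaining characters: "pm"
Concatenate remaining + first: "pm" + "ljphj" = "pmljphj"

pmljphj


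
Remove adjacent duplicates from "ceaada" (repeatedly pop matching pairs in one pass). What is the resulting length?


Input: ceaada
Stack-based adjacent duplicate removal:
  Read 'c': push. Stack: c
  Read 'e': push. Stack: ce
  Read 'a': push. Stack: cea
  Read 'a': matches stack top 'a' => pop. Stack: ce
  Read 'd': push. Stack: ced
  Read 'a': push. Stack: ceda
Final stack: "ceda" (length 4)

4


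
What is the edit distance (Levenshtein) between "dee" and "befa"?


Computing edit distance: "dee" -> "befa"
DP table:
           b    e    f    a
      0    1    2    3    4
  d   1    1    2    3    4
  e   2    2    1    2    3
  e   3    3    2    2    3
Edit distance = dp[3][4] = 3

3


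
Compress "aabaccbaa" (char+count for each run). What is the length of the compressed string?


Input: aabaccbaa
Runs:
  'a' x 2 => "a2"
  'b' x 1 => "b1"
  'a' x 1 => "a1"
  'c' x 2 => "c2"
  'b' x 1 => "b1"
  'a' x 2 => "a2"
Compressed: "a2b1a1c2b1a2"
Compressed length: 12

12


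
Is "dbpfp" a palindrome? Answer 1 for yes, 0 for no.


Input: dbpfp
Reversed: pfpbd
  Compare pos 0 ('d') with pos 4 ('p'): MISMATCH
  Compare pos 1 ('b') with pos 3 ('f'): MISMATCH
Result: not a palindrome

0


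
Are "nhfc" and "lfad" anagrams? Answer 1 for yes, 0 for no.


Strings: "nhfc", "lfad"
Sorted first:  cfhn
Sorted second: adfl
Differ at position 0: 'c' vs 'a' => not anagrams

0


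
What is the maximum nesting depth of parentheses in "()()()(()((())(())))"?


Input: "()()()(()((())(())))"
Tracking depth:
  Position 0 '(': depth becomes 1
  Position 1 ')': depth becomes 0
  Position 2 '(': depth becomes 1
  Position 3 ')': depth becomes 0
  Position 4 '(': depth becomes 1
  Position 5 ')': depth becomes 0
  Position 6 '(': depth becomes 1
  Position 7 '(': depth becomes 2
  Position 8 ')': depth becomes 1
  Position 9 '(': depth becomes 2
  Position 10 '(': depth becomes 3
  Position 11 '(': depth becomes 4
  Position 12 ')': depth becomes 3
  Position 13 ')': depth becomes 2
  Position 14 '(': depth becomes 3
  Position 15 '(': depth becomes 4
  Position 16 ')': depth becomes 3
  Position 17 ')': depth becomes 2
  Position 18 ')': depth becomes 1
  Position 19 ')': depth becomes 0
Maximum depth reached: 4

4


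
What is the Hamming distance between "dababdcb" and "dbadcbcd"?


Comparing "dababdcb" and "dbadcbcd" position by position:
  Position 0: 'd' vs 'd' => same
  Position 1: 'a' vs 'b' => differ
  Position 2: 'b' vs 'a' => differ
  Position 3: 'a' vs 'd' => differ
  Position 4: 'b' vs 'c' => differ
  Position 5: 'd' vs 'b' => differ
  Position 6: 'c' vs 'c' => same
  Position 7: 'b' vs 'd' => differ
Total differences (Hamming distance): 6

6


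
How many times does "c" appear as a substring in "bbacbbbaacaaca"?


Searching for "c" in "bbacbbbaacaaca"
Scanning each position:
  Position 0: "b" => no
  Position 1: "b" => no
  Position 2: "a" => no
  Position 3: "c" => MATCH
  Position 4: "b" => no
  Position 5: "b" => no
  Position 6: "b" => no
  Position 7: "a" => no
  Position 8: "a" => no
  Position 9: "c" => MATCH
  Position 10: "a" => no
  Position 11: "a" => no
  Position 12: "c" => MATCH
  Position 13: "a" => no
Total occurrences: 3

3
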